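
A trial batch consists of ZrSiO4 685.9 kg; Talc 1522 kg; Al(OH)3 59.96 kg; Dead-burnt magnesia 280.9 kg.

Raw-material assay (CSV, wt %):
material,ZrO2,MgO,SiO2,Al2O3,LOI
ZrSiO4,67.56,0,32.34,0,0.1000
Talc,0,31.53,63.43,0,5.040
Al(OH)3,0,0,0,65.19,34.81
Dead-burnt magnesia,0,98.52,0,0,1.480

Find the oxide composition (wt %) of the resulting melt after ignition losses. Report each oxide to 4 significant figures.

Glass mass = 2446 kg (batch 2549 − LOI 102.4).
Composition: ZrO2 18.94%, MgO 30.93%, SiO2 48.53%, Al2O3 1.598%

Full precision is held from first step to last. Mid-chain values appear (rounded to 4 significant figures) on the page — each reported value is rounded only once — the derived quantities are carried in full precision (LOI, net glass mass, the totals, the four compositions, yield) from the weighed amounts at 2446 kg of glass as quoted within question or answer.
Per-oxide mass from batch:
  ZrO2: 685.9·0.6756 = 463.4 kg
  MgO: 1522·0.3153 + 280.9·0.9852 = 756.6 kg
  SiO2: 685.9·0.3234 + 1522·0.6343 = 1187 kg
  Al2O3: 59.96·0.6519 = 39.09 kg
LOI: 685.9·0.001000 + 1522·0.05040 + 59.96·0.3481 + 280.9·0.01480 = 102.4 kg
The glass mass, total less LOI, = 2549 − 102.4 = 2446 kg (= Σ oxide masses)
wt %: oxide over glass, times 100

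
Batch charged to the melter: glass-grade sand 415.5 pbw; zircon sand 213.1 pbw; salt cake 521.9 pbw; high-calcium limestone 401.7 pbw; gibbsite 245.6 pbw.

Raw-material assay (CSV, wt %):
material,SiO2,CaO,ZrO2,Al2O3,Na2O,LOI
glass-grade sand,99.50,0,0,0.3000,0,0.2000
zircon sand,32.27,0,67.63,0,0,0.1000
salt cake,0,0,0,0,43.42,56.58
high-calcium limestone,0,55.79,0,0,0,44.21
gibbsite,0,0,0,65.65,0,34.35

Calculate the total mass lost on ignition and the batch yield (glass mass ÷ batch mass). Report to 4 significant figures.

All internal work maintains exact precision from start to finish; intermediates are displayed, rounded to 4 significant figures, at each printed step. A single rounding produces each reported number — all derived quantities (yield, glass mass, totals, ignition loss, five oxide percentages) are carried at exact precision using the weight values per 1240 pbw of glass, exactly as printed in the problem or answer text.
Ignition loss by material:
  glass-grade sand: 415.5 × 0.002000 = 0.8310 pbw
  zircon sand: 213.1 × 0.001000 = 0.2131 pbw
  salt cake: 521.9 × 0.5658 = 295.3 pbw
  high-calcium limestone: 401.7 × 0.4421 = 177.6 pbw
  gibbsite: 245.6 × 0.3435 = 84.36 pbw
Total LOI = 558.3 pbw
Glass = batch − LOI = 1798 − 558.3 = 1240 pbw

LOI loss = 558.3 pbw; glass = 1240 pbw; yield = 68.95%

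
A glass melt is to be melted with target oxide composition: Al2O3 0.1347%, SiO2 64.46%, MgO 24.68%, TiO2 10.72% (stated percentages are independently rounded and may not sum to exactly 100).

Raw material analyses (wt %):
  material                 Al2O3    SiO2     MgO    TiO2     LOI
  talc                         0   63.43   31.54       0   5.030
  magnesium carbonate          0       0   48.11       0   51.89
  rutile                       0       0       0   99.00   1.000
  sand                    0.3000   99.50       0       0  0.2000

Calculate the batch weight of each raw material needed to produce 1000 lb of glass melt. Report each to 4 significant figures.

Mid-chain values are printed rounded to four significant figures at each printed step; every computation keeps full precision at every stage. Each reported number receives exactly one rounding. Derived quantities (totals, net glass mass, four oxide percentages, the yield, LOI) are carried at exact precision starting from the weights on 1000 lb of glass as set out in question or answer.
Oxide mass targets, per 1000 lb glass melt:
  Al2O3: 0.1347% × 1000 = 1.347 lb
  SiO2: 64.46% × 1000 = 644.6 lb
  MgO: 24.68% × 1000 = 246.8 lb
  TiO2: 10.72% × 1000 = 107.2 lb
A balance pass over the oxides, from the weights as reported, for the quoted basis mass (each sum matches its target mass exact up to rounding of places):
  Al2O3: 449.0·0.003000 = 1.347 lb (target 1.347 lb)
  SiO2: 311.9·0.6343 + 449.0·0.9950 = 644.6 lb (target 644.6 lb)
  MgO: 311.9·0.3154 + 308.5·0.4811 = 246.8 lb (target 246.8 lb)
  TiO2: 108.3·0.9900 = 107.2 lb (target 107.2 lb)
Glass mass check: the batch minus its LOI: 999.9 lb (oxide target masses add up to 999.9 lb; against the stated basis, 1000 lb — a pure rounding effect).
Batch total: Σ batch = 1178 lb; ignition loss, Σ(batch × LOI) = 177.8 lb; as yield: glass ÷ batch → 84.91%.

Batch per 1000 lb glass melt:
  talc: 311.9 lb
  magnesium carbonate: 308.5 lb
  rutile: 108.3 lb
  sand: 449.0 lb
Total batch = 1178 lb; LOI loss = 177.8 lb; yield = 84.91%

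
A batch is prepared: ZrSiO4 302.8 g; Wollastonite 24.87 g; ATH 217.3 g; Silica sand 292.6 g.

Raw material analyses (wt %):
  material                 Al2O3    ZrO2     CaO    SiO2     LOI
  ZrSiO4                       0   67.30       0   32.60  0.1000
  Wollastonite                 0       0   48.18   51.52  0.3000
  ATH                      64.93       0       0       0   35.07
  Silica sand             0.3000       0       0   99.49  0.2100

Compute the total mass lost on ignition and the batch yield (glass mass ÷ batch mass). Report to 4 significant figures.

LOI loss = 77.20 g; glass = 760.4 g; yield = 90.78%

All arithmetic keeps full precision at all times; mid-chain values appear rounded to 4 significant figures as written. Each reported value is rounded once only. Derived quantities are computed at full float precision (totals, net glass mass, yield, LOI, the four compositions) using the weight values at 760.4 g of glass as quoted within either problem or answer.
Material-by-material LOI:
  ZrSiO4: 302.8 × 0.001000 = 0.3028 g
  Wollastonite: 24.87 × 0.003000 = 0.07461 g
  ATH: 217.3 × 0.3507 = 76.21 g
  Silica sand: 292.6 × 0.002100 = 0.6145 g
Total LOI = 77.20 g
Glass = batch − LOI = 837.6 − 77.20 = 760.4 g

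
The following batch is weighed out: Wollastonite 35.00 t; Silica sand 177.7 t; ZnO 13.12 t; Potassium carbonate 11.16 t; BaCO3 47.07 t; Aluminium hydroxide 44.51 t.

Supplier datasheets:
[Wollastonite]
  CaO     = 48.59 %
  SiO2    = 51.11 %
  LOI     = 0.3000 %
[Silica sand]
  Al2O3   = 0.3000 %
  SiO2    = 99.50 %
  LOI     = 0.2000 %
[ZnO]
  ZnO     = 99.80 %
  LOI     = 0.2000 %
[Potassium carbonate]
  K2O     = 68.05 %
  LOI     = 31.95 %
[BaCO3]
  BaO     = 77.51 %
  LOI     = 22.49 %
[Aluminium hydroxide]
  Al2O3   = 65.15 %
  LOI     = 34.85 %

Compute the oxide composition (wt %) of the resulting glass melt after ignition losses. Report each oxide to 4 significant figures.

Rounding to 4 significant digits governs each in-between result as printed — the working math maintains full float precision from start to finish — every reported number is rounded once only. All derived quantities (yield, ignition loss, the totals, the six compositions, net glass mass) are re-derived at full precision from the weighed amounts for 298.4 t of glass, as set out in either problem or answer.
Mass of each oxide from the mix:
  ZnO: 13.12·0.9980 = 13.09 t
  BaO: 47.07·0.7751 = 36.48 t
  Al2O3: 177.7·0.003000 + 44.51·0.6515 = 29.53 t
  K2O: 11.16·0.6805 = 7.594 t
  CaO: 35.00·0.4859 = 17.01 t
  SiO2: 35.00·0.5111 + 177.7·0.9950 = 194.7 t
LOI: 35.00·0.003000 + 177.7·0.002000 + 13.12·0.002000 + 11.16·0.3195 + 47.07·0.2249 + 44.51·0.3485 = 30.15 t
Resulting glass, batch − LOI: 328.6 − 30.15 = 298.4 t (= the summed oxide contributions)
each wt % is 100 × oxide ÷ glass

Glass mass = 298.4 t (batch 328.6 − LOI 30.15).
Composition: ZnO 4.388%, BaO 12.23%, Al2O3 9.896%, K2O 2.545%, CaO 5.699%, SiO2 65.25%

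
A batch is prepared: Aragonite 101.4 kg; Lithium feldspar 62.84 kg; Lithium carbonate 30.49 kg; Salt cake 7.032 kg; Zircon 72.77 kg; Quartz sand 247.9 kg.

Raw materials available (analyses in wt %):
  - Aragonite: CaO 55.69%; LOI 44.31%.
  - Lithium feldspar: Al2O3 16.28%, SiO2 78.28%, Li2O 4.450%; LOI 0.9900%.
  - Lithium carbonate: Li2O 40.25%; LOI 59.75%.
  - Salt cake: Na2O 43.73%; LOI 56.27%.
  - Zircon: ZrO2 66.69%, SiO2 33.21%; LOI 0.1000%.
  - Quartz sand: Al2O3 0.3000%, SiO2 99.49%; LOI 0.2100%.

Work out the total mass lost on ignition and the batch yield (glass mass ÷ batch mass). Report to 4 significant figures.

LOI loss = 68.32 kg; glass = 454.1 kg; yield = 86.92%

Working values are shown with 4-significant-digit rounding at each printed step; every computation holds full float precision through every step; each reported figure takes just one rounding; the derived quantities (yield, ignition loss, six oxide percentages, the totals, glass mass) are rebuilt in full precision from the batch weights on 454.1 kg of glass, as set out in the question or the answer.
LOI of each material in turn:
  Aragonite: 101.4 × 0.4431 = 44.93 kg
  Lithium feldspar: 62.84 × 0.009900 = 0.6221 kg
  Lithium carbonate: 30.49 × 0.5975 = 18.22 kg
  Salt cake: 7.032 × 0.5627 = 3.957 kg
  Zircon: 72.77 × 0.001000 = 0.07277 kg
  Quartz sand: 247.9 × 0.002100 = 0.5206 kg
Total LOI = 68.32 kg
Glass = batch − LOI = 522.4 − 68.32 = 454.1 kg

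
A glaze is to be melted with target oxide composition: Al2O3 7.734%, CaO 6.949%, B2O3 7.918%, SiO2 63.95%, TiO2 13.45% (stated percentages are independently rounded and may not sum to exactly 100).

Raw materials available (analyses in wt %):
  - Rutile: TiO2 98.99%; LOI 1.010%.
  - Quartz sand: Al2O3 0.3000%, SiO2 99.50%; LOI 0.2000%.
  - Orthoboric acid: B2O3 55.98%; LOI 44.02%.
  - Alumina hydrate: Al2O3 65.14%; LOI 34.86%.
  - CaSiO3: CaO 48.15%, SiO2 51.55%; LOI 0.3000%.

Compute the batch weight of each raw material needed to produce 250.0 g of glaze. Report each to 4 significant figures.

Batch per 250.0 g glaze:
  Rutile: 33.97 g
  Quartz sand: 142.0 g
  Orthoboric acid: 35.36 g
  Alumina hydrate: 29.03 g
  CaSiO3: 36.08 g
Total batch = 276.4 g; LOI loss = 26.42 g; yield = 90.44%

In-progress results are shown rounded off to 4 significant figures on the page. Each numeric step runs at full float precision end to end; a single rounding produces every reported value — all derived quantities (net glass mass, LOI, totals, the five compositions, yield) are rebuilt in full precision starting from the weights per 250.0 g of glass as given in question or answer.
Oxide-by-oxide targets in 250.0 g glaze:
  Al2O3: 7.734% × 250.0 = 19.34 g
  CaO: 6.949% × 250.0 = 17.37 g
  B2O3: 7.918% × 250.0 = 19.80 g
  SiO2: 63.95% × 250.0 = 159.9 g
  TiO2: 13.45% × 250.0 = 33.62 g
A balance pass over the oxides, on the weights just shown, per the basis as stated (sum by sum, the targets are met modulo rounding of the values):
  Al2O3: 142.0·0.003000 + 29.03·0.6514 = 19.34 g (target 19.34 g)
  CaO: 36.08·0.4815 = 17.37 g (target 17.37 g)
  B2O3: 35.36·0.5598 = 19.79 g (target 19.80 g)
  SiO2: 142.0·0.9950 + 36.08·0.5155 = 159.9 g (target 159.9 g)
  TiO2: 33.97·0.9899 = 33.63 g (target 33.62 g)
Glass mass check: net batch after ignition = 250.0 g (per-oxide target masses sum to 250.0 g; with the basis standing at 250.0 g — deltas are rounding alone).
Batch total: Σ batch = 276.4 g; Σ batch·LOI gives LOI loss = 26.42 g; yield: glass divided by total = 90.44%.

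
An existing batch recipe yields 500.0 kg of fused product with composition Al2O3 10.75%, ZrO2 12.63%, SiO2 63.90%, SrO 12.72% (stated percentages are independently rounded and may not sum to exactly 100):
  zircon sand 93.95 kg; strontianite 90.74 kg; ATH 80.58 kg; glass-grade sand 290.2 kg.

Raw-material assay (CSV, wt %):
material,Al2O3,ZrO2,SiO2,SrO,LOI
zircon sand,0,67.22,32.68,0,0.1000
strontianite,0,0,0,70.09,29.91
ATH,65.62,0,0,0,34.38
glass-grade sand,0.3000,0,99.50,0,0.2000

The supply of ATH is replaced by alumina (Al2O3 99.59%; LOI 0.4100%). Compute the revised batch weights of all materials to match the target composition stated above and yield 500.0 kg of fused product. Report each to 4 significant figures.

Intermediates are shown, rounded to 4 significant digits, between the steps; the whole derivation holds exact precision in all steps. Every reported value is rounded just once — the derived quantities, which include the four compositions, the totals, ignition loss, yield, glass mass, are computed in full precision, as set out in either problem or answer, using the weight values for 500.0 kg of glass.
Oxide-by-oxide targets in 500.0 kg fused product:
  Al2O3: 10.75% × 500.0 = 53.75 kg
  ZrO2: 12.63% × 500.0 = 63.15 kg
  SiO2: 63.90% × 500.0 = 319.5 kg
  SrO: 12.72% × 500.0 = 63.60 kg
Verifying the oxide balance working from each reported weight, for the quoted basis mass (summed amounts equal target values given rounding of the digits):
  Al2O3: 53.10·0.9959 + 290.2·0.003000 = 53.75 kg (target 53.75 kg)
  ZrO2: 93.95·0.6722 = 63.15 kg (target 63.15 kg)
  SiO2: 93.95·0.3268 + 290.2·0.9950 = 319.5 kg (target 319.5 kg)
  SrO: 90.74·0.7009 = 63.60 kg (target 63.60 kg)
Auditing the glass mass value: total batch − LOI = 500.0 kg (targets for the oxides total 500.0 kg; basis as stated: 500.0 kg — any gap is answer rounding).
Summing the batch: Σ batch = 528.0 kg; loss to ignition Σ batch·LOI = 28.03 kg; yield, glass over the total, = 94.69%.

Revised batch per 500.0 kg fused product:
  zircon sand: 93.95 kg
  strontianite: 90.74 kg
  alumina: 53.10 kg
  glass-grade sand: 290.2 kg
Total batch = 528.0 kg; LOI loss = 28.03 kg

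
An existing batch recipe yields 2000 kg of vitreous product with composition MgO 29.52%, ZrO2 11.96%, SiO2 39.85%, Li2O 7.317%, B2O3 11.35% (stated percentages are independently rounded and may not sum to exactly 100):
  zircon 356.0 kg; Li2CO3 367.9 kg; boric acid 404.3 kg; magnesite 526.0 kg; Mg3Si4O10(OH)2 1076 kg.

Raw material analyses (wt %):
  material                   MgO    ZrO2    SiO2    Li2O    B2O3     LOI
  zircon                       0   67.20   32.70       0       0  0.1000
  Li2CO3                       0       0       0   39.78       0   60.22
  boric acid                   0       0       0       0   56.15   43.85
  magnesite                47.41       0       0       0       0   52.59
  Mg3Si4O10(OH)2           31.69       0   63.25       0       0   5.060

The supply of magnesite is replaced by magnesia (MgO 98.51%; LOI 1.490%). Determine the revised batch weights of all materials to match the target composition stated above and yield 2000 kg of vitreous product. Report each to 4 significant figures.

Each numeric step holds full float precision at every stage; in-progress results are printed, with 4-significant-figure rounding, on the page — each reported value takes exactly one rounding — all derived quantities (the totals, the five compositions, net glass mass, the yield, ignition loss) are rebuilt from the batch weights on 2000 kg of glass at full precision, as given in question or answer.
Oxide mass targets, per 2000 kg vitreous product:
  MgO: 29.52% × 2000 = 590.4 kg
  ZrO2: 11.96% × 2000 = 239.2 kg
  SiO2: 39.85% × 2000 = 797.0 kg
  Li2O: 7.317% × 2000 = 146.3 kg
  B2O3: 11.35% × 2000 = 227.0 kg
Checking each oxide sum with the batch weights as given, under the basis named above (oxide sums agree with the targets net of answer rounding effects):
  MgO: 253.2·0.9851 + 1076·0.3169 = 590.4 kg (target 590.4 kg)
  ZrO2: 356.0·0.6720 = 239.2 kg (target 239.2 kg)
  SiO2: 356.0·0.3270 + 1076·0.6325 = 797.0 kg (target 797.0 kg)
  Li2O: 367.9·0.3978 = 146.4 kg (target 146.3 kg)
  B2O3: 404.3·0.5615 = 227.0 kg (target 227.0 kg)
Glass-mass sanity pass: batch Σ − ignition loss = 2000 kg (the targets, summed, come to 2000 kg; the stated basis being 2000 kg — differing by rounding only).
Adding the batch up: Σ batch = 2457 kg; LOI removed, Σ of batch·LOI: 457.4 kg; yield, glass over the total, = 81.39%.

Revised batch per 2000 kg vitreous product:
  zircon: 356.0 kg
  Li2CO3: 367.9 kg
  boric acid: 404.3 kg
  magnesia: 253.2 kg
  Mg3Si4O10(OH)2: 1076 kg
Total batch = 2457 kg; LOI loss = 457.4 kg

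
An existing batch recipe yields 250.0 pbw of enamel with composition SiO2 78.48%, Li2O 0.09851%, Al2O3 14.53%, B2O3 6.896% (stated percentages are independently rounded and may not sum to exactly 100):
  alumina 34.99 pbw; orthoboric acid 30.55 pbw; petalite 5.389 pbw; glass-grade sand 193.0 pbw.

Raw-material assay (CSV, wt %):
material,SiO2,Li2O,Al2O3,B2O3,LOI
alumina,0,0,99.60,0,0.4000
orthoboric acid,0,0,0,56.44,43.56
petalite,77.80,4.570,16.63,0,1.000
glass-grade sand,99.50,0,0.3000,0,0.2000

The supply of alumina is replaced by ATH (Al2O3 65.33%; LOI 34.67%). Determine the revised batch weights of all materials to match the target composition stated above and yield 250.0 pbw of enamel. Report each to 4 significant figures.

The whole derivation carries full float precision throughout. Intermediates are shown (rounded to four significant figures) on the page — every reported number carries a single rounding; the derived quantities (the totals, net glass mass, four oxide percentages, yield, ignition loss) are carried from the batch weights for 250.0 pbw of glass in exact precision, as they appear in question or answer.
The oxide mass targets at 250.0 pbw enamel:
  SiO2: 78.48% × 250.0 = 196.2 pbw
  Li2O: 0.09851% × 250.0 = 0.2463 pbw
  Al2O3: 14.53% × 250.0 = 36.33 pbw
  B2O3: 6.896% × 250.0 = 17.24 pbw
A balance pass over the oxides, applying the batch weights above, per the basis as stated (sum by sum, the targets are met once rounding is allowed for):
  SiO2: 5.389·0.7780 + 193.0·0.9950 = 196.2 pbw (target 196.2 pbw)
  Li2O: 5.389·0.04570 = 0.2463 pbw (target 0.2463 pbw)
  Al2O3: 53.34·0.6533 + 5.389·0.1663 + 193.0·0.003000 = 36.32 pbw (target 36.33 pbw)
  B2O3: 30.55·0.5644 = 17.24 pbw (target 17.24 pbw)
Mass balance on the glass: whole batch net of LOI = 250.0 pbw (the targets, summed, come to 250.0 pbw; the stated basis being 250.0 pbw — gaps are rounding artifacts).
Total batch = Σ batch = 282.3 pbw; Σ batch·LOI gives LOI loss = 32.24 pbw; the yield ratio, glass ÷ batch: 88.58%.

Revised batch per 250.0 pbw enamel:
  ATH: 53.34 pbw
  orthoboric acid: 30.55 pbw
  petalite: 5.389 pbw
  glass-grade sand: 193.0 pbw
Total batch = 282.3 pbw; LOI loss = 32.24 pbw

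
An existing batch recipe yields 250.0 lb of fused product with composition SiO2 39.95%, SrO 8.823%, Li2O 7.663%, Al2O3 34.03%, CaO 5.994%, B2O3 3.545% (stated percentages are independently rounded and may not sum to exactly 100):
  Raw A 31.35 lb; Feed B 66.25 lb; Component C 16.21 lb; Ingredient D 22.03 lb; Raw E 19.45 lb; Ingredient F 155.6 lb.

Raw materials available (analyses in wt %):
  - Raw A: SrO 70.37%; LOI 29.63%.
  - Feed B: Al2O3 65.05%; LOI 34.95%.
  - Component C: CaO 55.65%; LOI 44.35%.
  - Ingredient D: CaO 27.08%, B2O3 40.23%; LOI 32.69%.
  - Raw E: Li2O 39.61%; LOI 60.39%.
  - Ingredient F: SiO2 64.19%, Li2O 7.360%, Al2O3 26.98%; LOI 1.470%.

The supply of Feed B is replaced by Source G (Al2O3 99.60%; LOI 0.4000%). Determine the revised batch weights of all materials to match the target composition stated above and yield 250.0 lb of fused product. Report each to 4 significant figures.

In-progress results appear (rounded to 4 significant figures) in the working — all arithmetic carries full float precision from first step to last; each reported figure is rounded only once. The derived quantities are rebuilt at exact precision (ignition loss, the six compositions, totals, net glass mass, the yield) using the weight values for 250.0 lb of glass, precisely as stated by question or answer.
Target masses of each oxide per 250.0 lb fused product:
  SiO2: 39.95% × 250.0 = 99.88 lb
  SrO: 8.823% × 250.0 = 22.06 lb
  Li2O: 7.663% × 250.0 = 19.16 lb
  Al2O3: 34.03% × 250.0 = 85.08 lb
  CaO: 5.994% × 250.0 = 14.98 lb
  B2O3: 3.545% × 250.0 = 8.862 lb
Checking each oxide sum applying the batch weights above, per the basis as stated (each sum matches its target mass modulo rounding of the values):
  SiO2: 155.6·0.6419 = 99.88 lb (target 99.88 lb)
  SrO: 31.35·0.7037 = 22.06 lb (target 22.06 lb)
  Li2O: 19.45·0.3961 + 155.6·0.07360 = 19.16 lb (target 19.16 lb)
  Al2O3: 43.27·0.9960 + 155.6·0.2698 = 85.08 lb (target 85.08 lb)
  CaO: 16.21·0.5565 + 22.03·0.2708 = 14.99 lb (target 14.98 lb)
  B2O3: 22.03·0.4023 = 8.863 lb (target 8.862 lb)
Glass-mass sanity pass: batch Σ − ignition loss = 250.0 lb (the targets, summed, come to 250.0 lb; against the stated basis, 250.0 lb — differing by rounding only).
Batch total: Σ batch = 287.9 lb; ignition loss, Σ(batch × LOI) = 37.89 lb; yield = glass ÷ total batch = 86.84%.

Revised batch per 250.0 lb fused product:
  Raw A: 31.35 lb
  Source G: 43.27 lb
  Component C: 16.21 lb
  Ingredient D: 22.03 lb
  Raw E: 19.45 lb
  Ingredient F: 155.6 lb
Total batch = 287.9 lb; LOI loss = 37.89 lb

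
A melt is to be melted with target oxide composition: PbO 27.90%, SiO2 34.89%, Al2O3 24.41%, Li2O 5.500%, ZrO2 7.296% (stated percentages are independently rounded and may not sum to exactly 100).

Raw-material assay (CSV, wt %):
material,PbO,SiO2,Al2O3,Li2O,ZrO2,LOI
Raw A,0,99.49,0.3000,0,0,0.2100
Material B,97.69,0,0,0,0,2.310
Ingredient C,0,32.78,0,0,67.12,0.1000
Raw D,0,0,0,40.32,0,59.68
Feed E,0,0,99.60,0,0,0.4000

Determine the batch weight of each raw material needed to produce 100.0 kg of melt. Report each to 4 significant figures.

Batch per 100.0 kg melt:
  Raw A: 31.49 kg
  Material B: 28.56 kg
  Ingredient C: 10.87 kg
  Raw D: 13.64 kg
  Feed E: 24.41 kg
Total batch = 109.0 kg; LOI loss = 8.975 kg; yield = 91.76%

The whole derivation carries full precision through the solve. The intermediate values appear rounded to 4 significant digits in the printout. Each reported figure sees exactly one rounding — derived quantities are rebuilt in exact precision (ignition loss, net glass mass, totals, five oxide percentages, the yield) starting from the weights on 100.0 kg of glass, as written in the problem or answer text.
Oxide-by-oxide targets in 100.0 kg melt:
  PbO: 27.90% × 100.0 = 27.90 kg
  SiO2: 34.89% × 100.0 = 34.89 kg
  Al2O3: 24.41% × 100.0 = 24.41 kg
  Li2O: 5.500% × 100.0 = 5.500 kg
  ZrO2: 7.296% × 100.0 = 7.296 kg
Balance tally, oxide-wise, with the batch weights as given, at the basis given (oxide sums agree with the targets inside rounding margins):
  PbO: 28.56·0.9769 = 27.90 kg (target 27.90 kg)
  SiO2: 31.49·0.9949 + 10.87·0.3278 = 34.89 kg (target 34.89 kg)
  Al2O3: 31.49·0.003000 + 24.41·0.9960 = 24.41 kg (target 24.41 kg)
  Li2O: 13.64·0.4032 = 5.500 kg (target 5.500 kg)
  ZrO2: 10.87·0.6712 = 7.296 kg (target 7.296 kg)
Consistency of the glass mass: net batch after ignition = 100.0 kg (summing oxide targets gives 100.0 kg; the stated basis being 100.0 kg — gaps are rounding artifacts).
Batch grand total — Σ batch = 109.0 kg; Σ batch·LOI gives LOI loss = 8.975 kg; yield, glass over the total, = 91.76%.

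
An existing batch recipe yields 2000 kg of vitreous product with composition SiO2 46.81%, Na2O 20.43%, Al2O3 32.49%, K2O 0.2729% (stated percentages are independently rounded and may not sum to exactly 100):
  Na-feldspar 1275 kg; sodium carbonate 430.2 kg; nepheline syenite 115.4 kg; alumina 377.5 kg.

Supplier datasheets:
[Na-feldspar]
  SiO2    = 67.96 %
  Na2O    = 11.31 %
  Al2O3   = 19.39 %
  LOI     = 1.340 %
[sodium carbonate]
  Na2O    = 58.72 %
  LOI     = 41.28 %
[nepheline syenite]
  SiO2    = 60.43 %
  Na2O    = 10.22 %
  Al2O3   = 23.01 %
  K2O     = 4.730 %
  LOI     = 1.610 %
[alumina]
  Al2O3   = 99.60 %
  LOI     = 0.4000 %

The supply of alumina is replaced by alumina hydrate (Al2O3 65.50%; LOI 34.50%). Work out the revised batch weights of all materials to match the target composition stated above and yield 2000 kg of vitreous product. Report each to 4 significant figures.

Revised batch per 2000 kg vitreous product:
  Na-feldspar: 1275 kg
  sodium carbonate: 430.2 kg
  nepheline syenite: 115.4 kg
  alumina hydrate: 574.1 kg
Total batch = 2395 kg; LOI loss = 394.6 kg

Every computation holds full float precision through every step. Mid-chain values are displayed (rounded to four significant figures) alongside each step; exactly one rounding is applied to each reported figure — the derived quantities (the four compositions, LOI, totals, glass mass, the yield) are computed in full precision from the batch weights at 2000 kg of glass, exactly as printed in the question or the answer.
Target masses of each oxide per 2000 kg vitreous product:
  SiO2: 46.81% × 2000 = 936.2 kg
  Na2O: 20.43% × 2000 = 408.6 kg
  Al2O3: 32.49% × 2000 = 649.8 kg
  K2O: 0.2729% × 2000 = 5.458 kg
Sums-versus-targets review from the weights as reported, under the basis named above (each sum matches its target mass given rounding of the digits):
  SiO2: 1275·0.6796 + 115.4·0.6043 = 936.2 kg (target 936.2 kg)
  Na2O: 1275·0.1131 + 430.2·0.5872 + 115.4·0.1022 = 408.6 kg (target 408.6 kg)
  Al2O3: 1275·0.1939 + 115.4·0.2301 + 574.1·0.6550 = 649.8 kg (target 649.8 kg)
  K2O: 115.4·0.04730 = 5.458 kg (target 5.458 kg)
Glass-mass sanity pass: total charge less LOI = 2000 kg (targets for the oxides total 2000 kg; the stated basis being 2000 kg — gaps are rounding artifacts).
Batch grand total — Σ batch = 2395 kg; the LOI term Σ batch·LOI equals 394.6 kg; yield = glass ÷ total batch = 83.52%.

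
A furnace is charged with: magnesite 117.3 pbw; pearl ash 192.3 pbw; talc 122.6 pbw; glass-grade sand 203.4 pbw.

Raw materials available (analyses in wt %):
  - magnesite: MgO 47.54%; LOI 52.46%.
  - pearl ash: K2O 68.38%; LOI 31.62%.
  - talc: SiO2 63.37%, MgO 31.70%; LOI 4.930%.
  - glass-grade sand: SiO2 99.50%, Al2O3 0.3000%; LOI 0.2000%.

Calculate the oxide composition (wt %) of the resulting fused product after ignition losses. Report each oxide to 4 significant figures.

Glass mass = 506.8 pbw (batch 635.6 − LOI 128.8).
Composition: SiO2 55.26%, K2O 25.95%, Al2O3 0.1204%, MgO 18.67%

In-progress results are printed, rounded to four significant figures, at each printed step — all arithmetic keeps full precision from start to finish. Each reported result undergoes a single rounding — all derived quantities (totals, net glass mass, the yield, LOI, four oxide percentages) are re-derived at exact precision starting from the weights per 506.8 pbw of glass as they appear in either problem or answer.
Per-oxide mass from batch:
  SiO2: 122.6·0.6337 + 203.4·0.9950 = 280.1 pbw
  K2O: 192.3·0.6838 = 131.5 pbw
  Al2O3: 203.4·0.003000 = 0.6102 pbw
  MgO: 117.3·0.4754 + 122.6·0.3170 = 94.63 pbw
LOI: 117.3·0.5246 + 192.3·0.3162 + 122.6·0.04930 + 203.4·0.002000 = 128.8 pbw
Net of LOI, the glass mass = 635.6 − 128.8 = 506.8 pbw (= Σ oxide masses)
each wt % is 100 × oxide ÷ glass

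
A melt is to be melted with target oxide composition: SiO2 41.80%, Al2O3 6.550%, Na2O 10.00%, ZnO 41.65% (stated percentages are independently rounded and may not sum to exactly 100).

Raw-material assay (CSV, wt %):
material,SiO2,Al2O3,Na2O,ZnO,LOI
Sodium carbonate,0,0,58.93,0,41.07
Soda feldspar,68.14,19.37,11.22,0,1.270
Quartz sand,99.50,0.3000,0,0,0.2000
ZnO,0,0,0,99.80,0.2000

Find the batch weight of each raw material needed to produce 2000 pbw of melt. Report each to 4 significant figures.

Full float precision is maintained through the solve; values along the way are printed, with 4-significant-digit rounding, within the worked lines; a single rounding completes each reported number. Derived quantities (net glass mass, LOI, yield, the four compositions, the totals) are recomputed using the weight values for 2000 pbw of glass at full float precision, as written in the question or the answer.
Oxide mass targets, per 2000 pbw melt:
  SiO2: 41.80% × 2000 = 836.0 pbw
  Al2O3: 6.550% × 2000 = 131.0 pbw
  Na2O: 10.00% × 2000 = 200.0 pbw
  ZnO: 41.65% × 2000 = 833.0 pbw
Verifying the oxide balance from the weights as reported, relative to the basis at hand (delivered sums recover each target inside rounding margins):
  SiO2: 670.4·0.6814 + 381.1·0.9950 = 836.0 pbw (target 836.0 pbw)
  Al2O3: 670.4·0.1937 + 381.1·0.003000 = 131.0 pbw (target 131.0 pbw)
  Na2O: 211.7·0.5893 + 670.4·0.1122 = 200.0 pbw (target 200.0 pbw)
  ZnO: 834.7·0.9980 = 833.0 pbw (target 833.0 pbw)
Auditing the glass mass value: batch total minus LOI = 2000 pbw (the Σ of target masses is 2000 pbw; stated basis 2000 pbw — rounding explains the deltas).
Summing the batch: Σ batch = 2098 pbw; LOI loss = Σ batch·LOI = 97.89 pbw; the yield ratio, glass ÷ batch: 95.33%.

Batch per 2000 pbw melt:
  Sodium carbonate: 211.7 pbw
  Soda feldspar: 670.4 pbw
  Quartz sand: 381.1 pbw
  ZnO: 834.7 pbw
Total batch = 2098 pbw; LOI loss = 97.89 pbw; yield = 95.33%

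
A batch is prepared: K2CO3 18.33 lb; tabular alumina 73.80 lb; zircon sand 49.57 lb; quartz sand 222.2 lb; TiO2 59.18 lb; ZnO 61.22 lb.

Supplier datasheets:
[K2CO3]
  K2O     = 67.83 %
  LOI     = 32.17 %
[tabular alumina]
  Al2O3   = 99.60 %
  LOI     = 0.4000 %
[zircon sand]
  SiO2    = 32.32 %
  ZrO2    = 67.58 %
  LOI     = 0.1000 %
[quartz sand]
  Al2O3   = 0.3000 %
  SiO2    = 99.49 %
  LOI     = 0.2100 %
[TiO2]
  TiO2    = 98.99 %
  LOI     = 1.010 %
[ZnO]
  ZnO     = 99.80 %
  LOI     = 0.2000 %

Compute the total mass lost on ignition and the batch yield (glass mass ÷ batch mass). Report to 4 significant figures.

LOI loss = 7.428 lb; glass = 476.9 lb; yield = 98.47%

Exact precision is kept all the way through; rounding to four significant digits governs each mid-chain value as printed — every reported value sees exactly one rounding. All derived quantities, including the yield, totals, glass mass, six oxide percentages, ignition loss, are computed using the weight values for 476.9 lb of glass at exact precision, exactly as printed in either problem or answer.
Per-material ignition loss:
  K2CO3: 18.33 × 0.3217 = 5.897 lb
  tabular alumina: 73.80 × 0.004000 = 0.2952 lb
  zircon sand: 49.57 × 0.001000 = 0.04957 lb
  quartz sand: 222.2 × 0.002100 = 0.4666 lb
  TiO2: 59.18 × 0.01010 = 0.5977 lb
  ZnO: 61.22 × 0.002000 = 0.1224 lb
Total LOI = 7.428 lb
Glass = batch − LOI = 484.3 − 7.428 = 476.9 lb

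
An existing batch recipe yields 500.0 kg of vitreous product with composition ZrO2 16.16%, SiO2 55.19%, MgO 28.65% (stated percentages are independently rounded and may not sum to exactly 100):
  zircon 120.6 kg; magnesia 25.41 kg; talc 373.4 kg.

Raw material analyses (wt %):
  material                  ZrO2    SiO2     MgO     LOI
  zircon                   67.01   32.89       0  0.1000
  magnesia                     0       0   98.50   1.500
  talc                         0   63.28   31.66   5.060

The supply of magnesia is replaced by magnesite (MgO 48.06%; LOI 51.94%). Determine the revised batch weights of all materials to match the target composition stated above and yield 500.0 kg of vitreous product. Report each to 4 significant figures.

The intermediate values are shown (rounded to four significant digits) at each printed step. All internal work maintains full precision at every stage. Exactly one rounding goes into every reported value; derived quantities (yield, net glass mass, the totals, ignition loss, the three compositions) are recomputed using the weight values on 500.0 kg of glass in full float precision as quoted within the problem or answer text.
Oxide-by-oxide targets in 500.0 kg vitreous product:
  ZrO2: 16.16% × 500.0 = 80.80 kg
  SiO2: 55.19% × 500.0 = 276.0 kg
  MgO: 28.65% × 500.0 = 143.2 kg
A balance pass over the oxides, with the batch weights as given, against the basis in use (summed amounts equal target values once rounding is allowed for):
  ZrO2: 120.6·0.6701 = 80.81 kg (target 80.80 kg)
  SiO2: 120.6·0.3289 + 373.4·0.6328 = 276.0 kg (target 276.0 kg)
  MgO: 52.08·0.4806 + 373.4·0.3166 = 143.2 kg (target 143.2 kg)
Auditing the glass mass value: the batch minus its LOI: 500.0 kg (targets for the oxides total 500.0 kg; basis as stated: 500.0 kg — deltas are rounding alone).
Batch grand total — Σ batch = 546.1 kg; the LOI term Σ batch·LOI equals 46.06 kg; the yield ratio, glass ÷ batch: 91.56%.

Revised batch per 500.0 kg vitreous product:
  zircon: 120.6 kg
  magnesite: 52.08 kg
  talc: 373.4 kg
Total batch = 546.1 kg; LOI loss = 46.06 kg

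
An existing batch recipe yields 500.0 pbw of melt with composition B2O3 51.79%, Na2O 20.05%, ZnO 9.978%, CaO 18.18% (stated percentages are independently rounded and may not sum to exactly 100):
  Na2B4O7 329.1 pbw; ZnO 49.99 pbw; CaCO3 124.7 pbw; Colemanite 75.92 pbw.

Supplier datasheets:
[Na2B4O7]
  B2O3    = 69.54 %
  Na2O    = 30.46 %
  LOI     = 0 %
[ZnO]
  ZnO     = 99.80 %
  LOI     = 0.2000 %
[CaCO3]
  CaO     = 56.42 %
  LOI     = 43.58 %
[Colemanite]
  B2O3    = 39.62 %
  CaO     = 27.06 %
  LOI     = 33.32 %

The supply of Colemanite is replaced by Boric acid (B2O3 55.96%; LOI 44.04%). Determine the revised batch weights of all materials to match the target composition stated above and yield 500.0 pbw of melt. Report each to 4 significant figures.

Revised batch per 500.0 pbw melt:
  Na2B4O7: 329.1 pbw
  ZnO: 49.99 pbw
  CaCO3: 161.1 pbw
  Boric acid: 53.75 pbw
Total batch = 593.9 pbw; LOI loss = 93.98 pbw

Each numeric step maintains full float precision at every stage; values along the way are shown rounded off to 4 significant digits on the page. A single rounding produces each reported value — derived quantities are re-derived starting from the weights on 500.0 pbw of glass in full float precision (four oxide percentages, yield, glass mass, the totals, ignition loss) as set out in the question or the answer.
Per-oxide target masses for 500.0 pbw melt:
  B2O3: 51.79% × 500.0 = 259.0 pbw
  Na2O: 20.05% × 500.0 = 100.2 pbw
  ZnO: 9.978% × 500.0 = 49.89 pbw
  CaO: 18.18% × 500.0 = 90.90 pbw
A balance pass over the oxides, with the batch weights as given, against the basis in use (summed amounts equal target values exact up to rounding of places):
  B2O3: 329.1·0.6954 + 53.75·0.5596 = 258.9 pbw (target 259.0 pbw)
  Na2O: 329.1·0.3046 = 100.2 pbw (target 100.2 pbw)
  ZnO: 49.99·0.9980 = 49.89 pbw (target 49.89 pbw)
  CaO: 161.1·0.5642 = 90.89 pbw (target 90.90 pbw)
Glass-mass bookkeeping: the batch minus its LOI: 500.0 pbw (summing oxide targets gives 500.0 pbw; stated basis 500.0 pbw — any gap is answer rounding).
Adding the batch up: Σ batch = 593.9 pbw; ignition loss, Σ(batch × LOI) = 93.98 pbw; the yield ratio, glass ÷ batch: 84.18%.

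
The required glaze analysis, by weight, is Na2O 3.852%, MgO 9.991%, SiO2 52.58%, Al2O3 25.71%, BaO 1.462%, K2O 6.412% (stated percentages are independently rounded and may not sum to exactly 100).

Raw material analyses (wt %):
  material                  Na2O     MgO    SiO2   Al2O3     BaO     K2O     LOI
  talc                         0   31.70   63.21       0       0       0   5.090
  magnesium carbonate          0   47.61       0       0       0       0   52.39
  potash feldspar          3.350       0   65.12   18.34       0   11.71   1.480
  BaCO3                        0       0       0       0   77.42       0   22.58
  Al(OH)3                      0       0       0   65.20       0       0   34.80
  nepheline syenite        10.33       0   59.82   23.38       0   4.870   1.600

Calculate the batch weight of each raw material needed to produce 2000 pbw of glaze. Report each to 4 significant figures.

Batch per 2000 pbw glaze:
  talc: 301.6 pbw
  magnesium carbonate: 218.9 pbw
  potash feldspar: 907.3 pbw
  BaCO3: 37.77 pbw
  Al(OH)3: 371.5 pbw
  nepheline syenite: 451.5 pbw
Total batch = 2289 pbw; LOI loss = 288.5 pbw; yield = 87.39%

Values along the way are shown (rounded to four significant figures) in the printout; each numeric step runs at full precision in every operation — every reported number takes exactly one rounding. Derived quantities are rebuilt using the weight values per 2000 pbw of glass in full float precision (the totals, glass mass, the yield, the six compositions, LOI), exactly as shown in the problem or answer text.
Target oxide masses per 2000 pbw glaze:
  Na2O: 3.852% × 2000 = 77.04 pbw
  MgO: 9.991% × 2000 = 199.8 pbw
  SiO2: 52.58% × 2000 = 1052 pbw
  Al2O3: 25.71% × 2000 = 514.2 pbw
  BaO: 1.462% × 2000 = 29.24 pbw
  K2O: 6.412% × 2000 = 128.2 pbw
Verifying the oxide balance from the weights as reported, versus the basis set out (every target is met by its sum inside rounding margins):
  Na2O: 907.3·0.03350 + 451.5·0.1033 = 77.03 pbw (target 77.04 pbw)
  MgO: 301.6·0.3170 + 218.9·0.4761 = 199.8 pbw (target 199.8 pbw)
  SiO2: 301.6·0.6321 + 907.3·0.6512 + 451.5·0.5982 = 1052 pbw (target 1052 pbw)
  Al2O3: 907.3·0.1834 + 371.5·0.6520 + 451.5·0.2338 = 514.2 pbw (target 514.2 pbw)
  BaO: 37.77·0.7742 = 29.24 pbw (target 29.24 pbw)
  K2O: 907.3·0.1171 + 451.5·0.04870 = 128.2 pbw (target 128.2 pbw)
Mass balance on the glass: Σ batch − LOI loss = 2000 pbw (oxide target masses add up to 2000 pbw; against the stated basis, 2000 pbw — differing by rounding only).
Summing the batch: Σ batch = 2289 pbw; loss to ignition Σ batch·LOI = 288.5 pbw; glass ÷ batch gives a yield of 87.39%.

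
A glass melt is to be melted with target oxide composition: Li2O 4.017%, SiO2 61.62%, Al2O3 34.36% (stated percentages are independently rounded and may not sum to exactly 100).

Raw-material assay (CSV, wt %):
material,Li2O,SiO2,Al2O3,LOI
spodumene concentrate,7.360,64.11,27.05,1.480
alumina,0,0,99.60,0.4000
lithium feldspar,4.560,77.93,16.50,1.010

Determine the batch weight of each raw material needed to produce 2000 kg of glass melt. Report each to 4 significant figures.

Batch per 2000 kg glass melt:
  spodumene concentrate: 228.0 kg
  alumina: 397.1 kg
  lithium feldspar: 1394 kg
Total batch = 2019 kg; LOI loss = 19.04 kg; yield = 99.06%

All internal work keeps full float precision end to end — in-progress results are shown (rounded to four significant digits) between the steps. Every reported value is rounded only once. The derived quantities, which include the three compositions, yield, LOI, glass mass, totals, are rebuilt at full precision, as they appear in either problem or answer, starting from the weights per 2000 kg of glass.
Target masses of each oxide per 2000 kg glass melt:
  Li2O: 4.017% × 2000 = 80.34 kg
  SiO2: 61.62% × 2000 = 1232 kg
  Al2O3: 34.36% × 2000 = 687.2 kg
Sums-versus-targets review with the batch weights as given, under the basis named above (sum by sum, the targets are met exact up to rounding of places):
  Li2O: 228.0·0.07360 + 1394·0.04560 = 80.35 kg (target 80.34 kg)
  SiO2: 228.0·0.6411 + 1394·0.7793 = 1233 kg (target 1232 kg)
  Al2O3: 228.0·0.2705 + 397.1·0.9960 + 1394·0.1650 = 687.2 kg (target 687.2 kg)
Glass-mass bookkeeping: net batch after ignition = 2000 kg (the Σ of target masses is 2000 kg; against the stated basis, 2000 kg — rounding explains the deltas).
Summing the batch: Σ batch = 2019 kg; LOI loss = Σ batch·LOI = 19.04 kg; yield, glass over the total, = 99.06%.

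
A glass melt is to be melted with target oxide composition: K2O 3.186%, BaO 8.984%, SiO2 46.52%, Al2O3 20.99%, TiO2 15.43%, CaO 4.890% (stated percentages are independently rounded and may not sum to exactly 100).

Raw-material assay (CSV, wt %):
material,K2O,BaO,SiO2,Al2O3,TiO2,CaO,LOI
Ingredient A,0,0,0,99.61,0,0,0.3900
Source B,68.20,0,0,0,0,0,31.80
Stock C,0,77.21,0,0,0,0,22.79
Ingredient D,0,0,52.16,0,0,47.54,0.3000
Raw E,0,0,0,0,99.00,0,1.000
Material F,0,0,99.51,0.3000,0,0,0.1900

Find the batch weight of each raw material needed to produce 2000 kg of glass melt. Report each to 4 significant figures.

The intermediate values are displayed rounded to 4 significant figures. Full precision is held through every step. Exactly one rounding goes into every reported number; all derived quantities (the yield, LOI, totals, glass mass, six oxide percentages) are computed starting from the weights at 2000 kg of glass at full float precision, exactly as printed in the problem or answer text.
The oxide mass targets at 2000 kg glass melt:
  K2O: 3.186% × 2000 = 63.72 kg
  BaO: 8.984% × 2000 = 179.7 kg
  SiO2: 46.52% × 2000 = 930.4 kg
  Al2O3: 20.99% × 2000 = 419.8 kg
  TiO2: 15.43% × 2000 = 308.6 kg
  CaO: 4.890% × 2000 = 97.80 kg
Per-oxide balance check working from each reported weight, under the basis named above (delivered sums recover each target inside rounding margins):
  K2O: 93.43·0.6820 = 63.72 kg (target 63.72 kg)
  BaO: 232.7·0.7721 = 179.7 kg (target 179.7 kg)
  SiO2: 205.7·0.5216 + 827.1·0.9951 = 930.3 kg (target 930.4 kg)
  Al2O3: 419.0·0.9961 + 827.1·0.003000 = 419.8 kg (target 419.8 kg)
  TiO2: 311.7·0.9900 = 308.6 kg (target 308.6 kg)
  CaO: 205.7·0.4754 = 97.79 kg (target 97.80 kg)
Consistency of the glass mass: batch Σ − ignition loss = 2000 kg (the targets, summed, come to 2000 kg; basis as stated: 2000 kg — differing by rounding only).
Summing the batch: Σ batch = 2090 kg; LOI loss = Σ batch·LOI = 89.68 kg; the yield ratio, glass ÷ batch: 95.71%.

Batch per 2000 kg glass melt:
  Ingredient A: 419.0 kg
  Source B: 93.43 kg
  Stock C: 232.7 kg
  Ingredient D: 205.7 kg
  Raw E: 311.7 kg
  Material F: 827.1 kg
Total batch = 2090 kg; LOI loss = 89.68 kg; yield = 95.71%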